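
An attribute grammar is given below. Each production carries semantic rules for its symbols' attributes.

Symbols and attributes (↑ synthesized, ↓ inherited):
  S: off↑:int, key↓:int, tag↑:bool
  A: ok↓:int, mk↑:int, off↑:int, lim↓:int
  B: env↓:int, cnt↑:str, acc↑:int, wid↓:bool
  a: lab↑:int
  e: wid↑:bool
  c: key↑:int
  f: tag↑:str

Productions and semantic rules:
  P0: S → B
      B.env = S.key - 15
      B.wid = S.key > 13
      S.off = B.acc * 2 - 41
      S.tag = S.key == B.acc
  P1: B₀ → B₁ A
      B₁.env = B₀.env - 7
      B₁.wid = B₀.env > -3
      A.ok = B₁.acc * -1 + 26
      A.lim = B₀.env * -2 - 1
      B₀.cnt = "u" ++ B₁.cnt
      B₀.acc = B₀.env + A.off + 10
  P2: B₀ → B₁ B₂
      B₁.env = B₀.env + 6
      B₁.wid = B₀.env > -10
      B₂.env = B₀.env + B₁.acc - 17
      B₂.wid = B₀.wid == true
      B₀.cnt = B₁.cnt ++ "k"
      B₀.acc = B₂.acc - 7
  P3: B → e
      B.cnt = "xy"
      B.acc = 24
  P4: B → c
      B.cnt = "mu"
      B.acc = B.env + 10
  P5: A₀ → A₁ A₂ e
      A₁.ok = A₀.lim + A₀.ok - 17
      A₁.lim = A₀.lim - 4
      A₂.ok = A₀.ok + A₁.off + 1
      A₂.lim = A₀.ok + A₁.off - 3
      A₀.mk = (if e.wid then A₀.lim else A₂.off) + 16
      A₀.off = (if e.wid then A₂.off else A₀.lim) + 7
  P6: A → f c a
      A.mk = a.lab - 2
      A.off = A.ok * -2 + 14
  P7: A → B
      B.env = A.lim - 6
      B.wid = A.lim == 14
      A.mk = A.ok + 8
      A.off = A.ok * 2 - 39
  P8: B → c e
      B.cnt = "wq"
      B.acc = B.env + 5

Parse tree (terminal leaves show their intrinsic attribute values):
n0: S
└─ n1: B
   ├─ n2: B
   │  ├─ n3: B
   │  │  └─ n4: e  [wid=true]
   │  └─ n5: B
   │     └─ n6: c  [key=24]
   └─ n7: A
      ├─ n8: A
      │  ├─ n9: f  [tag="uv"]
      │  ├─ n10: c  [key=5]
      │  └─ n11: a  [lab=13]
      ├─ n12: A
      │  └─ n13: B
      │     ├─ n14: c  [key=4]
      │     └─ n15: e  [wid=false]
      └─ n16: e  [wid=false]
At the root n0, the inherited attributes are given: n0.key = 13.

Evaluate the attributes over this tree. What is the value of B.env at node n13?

8

1. n0.key = 13  [given at root]
2. n1.env = -2  [S.key - 15]
3. n1.wid = false  [S.key > 13]
4. n2.env = -9  [B₀.env - 7]
5. n2.wid = true  [B₀.env > -3]
6. n3.env = -3  [B₀.env + 6]
7. n3.wid = true  [B₀.env > -10]
8. n4.wid = true  [terminal]
9. n3.cnt = "xy"  ["xy"]
10. n3.acc = 24  [24]
11. n5.env = -2  [B₀.env + B₁.acc - 17]
12. n5.wid = true  [B₀.wid == true]
13. n6.key = 24  [terminal]
14. n5.cnt = "mu"  ["mu"]
15. n5.acc = 8  [B.env + 10]
16. n2.cnt = "xyk"  [B₁.cnt ++ "k"]
17. n2.acc = 1  [B₂.acc - 7]
18. n7.ok = 25  [B₁.acc * -1 + 26]
19. n7.lim = 3  [B₀.env * -2 - 1]
20. n8.ok = 11  [A₀.lim + A₀.ok - 17]
21. n8.lim = -1  [A₀.lim - 4]
22. n9.tag = "uv"  [terminal]
23. n10.key = 5  [terminal]
24. n11.lab = 13  [terminal]
25. n8.mk = 11  [a.lab - 2]
26. n8.off = -8  [A.ok * -2 + 14]
27. n12.ok = 18  [A₀.ok + A₁.off + 1]
28. n12.lim = 14  [A₀.ok + A₁.off - 3]
29. n13.env = 8  [A.lim - 6]
30. n13.wid = true  [A.lim == 14]
31. n14.key = 4  [terminal]
32. n15.wid = false  [terminal]
33. n13.cnt = "wq"  ["wq"]
34. n13.acc = 13  [B.env + 5]
35. n12.mk = 26  [A.ok + 8]
36. n12.off = -3  [A.ok * 2 - 39]
37. n16.wid = false  [terminal]
38. n7.mk = 13  [(if e.wid then A₀.lim else A₂.off) + 16]
39. n7.off = 10  [(if e.wid then A₂.off else A₀.lim) + 7]
40. n1.cnt = "uxyk"  ["u" ++ B₁.cnt]
41. n1.acc = 18  [B₀.env + A.off + 10]
42. n0.off = -5  [B.acc * 2 - 41]
43. n0.tag = false  [S.key == B.acc]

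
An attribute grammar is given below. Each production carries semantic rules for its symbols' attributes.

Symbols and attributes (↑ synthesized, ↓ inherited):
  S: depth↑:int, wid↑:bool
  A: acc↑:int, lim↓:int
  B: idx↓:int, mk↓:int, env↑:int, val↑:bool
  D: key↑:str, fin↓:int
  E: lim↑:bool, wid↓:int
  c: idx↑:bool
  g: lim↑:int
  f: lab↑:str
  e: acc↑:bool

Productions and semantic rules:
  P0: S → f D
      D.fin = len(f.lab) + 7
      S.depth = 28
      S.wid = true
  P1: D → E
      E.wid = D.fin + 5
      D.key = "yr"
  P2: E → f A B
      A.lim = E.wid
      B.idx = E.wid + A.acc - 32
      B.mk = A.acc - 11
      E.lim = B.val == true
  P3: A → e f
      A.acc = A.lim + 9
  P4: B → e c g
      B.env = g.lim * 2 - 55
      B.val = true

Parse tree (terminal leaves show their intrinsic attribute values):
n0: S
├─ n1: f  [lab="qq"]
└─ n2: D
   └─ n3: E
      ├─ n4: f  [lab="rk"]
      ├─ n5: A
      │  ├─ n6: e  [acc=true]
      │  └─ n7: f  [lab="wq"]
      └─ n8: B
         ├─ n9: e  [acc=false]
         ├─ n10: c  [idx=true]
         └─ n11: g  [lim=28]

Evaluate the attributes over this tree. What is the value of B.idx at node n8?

5

1. n1.lab = "qq"  [terminal]
2. n2.fin = 9  [len(f.lab) + 7]
3. n3.wid = 14  [D.fin + 5]
4. n4.lab = "rk"  [terminal]
5. n5.lim = 14  [E.wid]
6. n6.acc = true  [terminal]
7. n7.lab = "wq"  [terminal]
8. n5.acc = 23  [A.lim + 9]
9. n8.idx = 5  [E.wid + A.acc - 32]
10. n8.mk = 12  [A.acc - 11]
11. n9.acc = false  [terminal]
12. n10.idx = true  [terminal]
13. n11.lim = 28  [terminal]
14. n8.env = 1  [g.lim * 2 - 55]
15. n8.val = true  [true]
16. n3.lim = true  [B.val == true]
17. n2.key = "yr"  ["yr"]
18. n0.depth = 28  [28]
19. n0.wid = true  [true]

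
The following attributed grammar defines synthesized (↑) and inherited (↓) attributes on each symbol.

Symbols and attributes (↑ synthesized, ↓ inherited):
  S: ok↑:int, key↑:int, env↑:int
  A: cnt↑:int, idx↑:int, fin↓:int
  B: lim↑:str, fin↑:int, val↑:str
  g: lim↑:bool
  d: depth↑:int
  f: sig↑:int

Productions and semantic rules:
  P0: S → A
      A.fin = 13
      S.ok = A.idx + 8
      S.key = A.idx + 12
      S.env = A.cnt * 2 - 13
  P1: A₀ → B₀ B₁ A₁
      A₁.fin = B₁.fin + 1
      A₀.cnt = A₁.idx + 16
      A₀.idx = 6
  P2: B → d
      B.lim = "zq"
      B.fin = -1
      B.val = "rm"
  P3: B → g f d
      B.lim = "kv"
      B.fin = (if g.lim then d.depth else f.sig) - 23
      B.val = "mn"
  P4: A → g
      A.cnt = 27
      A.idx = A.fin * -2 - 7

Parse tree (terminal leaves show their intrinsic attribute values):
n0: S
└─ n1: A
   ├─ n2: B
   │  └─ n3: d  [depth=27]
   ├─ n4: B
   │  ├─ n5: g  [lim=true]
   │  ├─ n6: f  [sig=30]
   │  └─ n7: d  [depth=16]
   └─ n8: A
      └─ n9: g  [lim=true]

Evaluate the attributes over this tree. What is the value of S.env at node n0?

1. n1.fin = 13  [13]
2. n3.depth = 27  [terminal]
3. n2.lim = "zq"  ["zq"]
4. n2.fin = -1  [-1]
5. n2.val = "rm"  ["rm"]
6. n5.lim = true  [terminal]
7. n6.sig = 30  [terminal]
8. n7.depth = 16  [terminal]
9. n4.lim = "kv"  ["kv"]
10. n4.fin = -7  [(if g.lim then d.depth else f.sig) - 23]
11. n4.val = "mn"  ["mn"]
12. n8.fin = -6  [B₁.fin + 1]
13. n9.lim = true  [terminal]
14. n8.cnt = 27  [27]
15. n8.idx = 5  [A.fin * -2 - 7]
16. n1.cnt = 21  [A₁.idx + 16]
17. n1.idx = 6  [6]
18. n0.ok = 14  [A.idx + 8]
19. n0.key = 18  [A.idx + 12]
20. n0.env = 29  [A.cnt * 2 - 13]

29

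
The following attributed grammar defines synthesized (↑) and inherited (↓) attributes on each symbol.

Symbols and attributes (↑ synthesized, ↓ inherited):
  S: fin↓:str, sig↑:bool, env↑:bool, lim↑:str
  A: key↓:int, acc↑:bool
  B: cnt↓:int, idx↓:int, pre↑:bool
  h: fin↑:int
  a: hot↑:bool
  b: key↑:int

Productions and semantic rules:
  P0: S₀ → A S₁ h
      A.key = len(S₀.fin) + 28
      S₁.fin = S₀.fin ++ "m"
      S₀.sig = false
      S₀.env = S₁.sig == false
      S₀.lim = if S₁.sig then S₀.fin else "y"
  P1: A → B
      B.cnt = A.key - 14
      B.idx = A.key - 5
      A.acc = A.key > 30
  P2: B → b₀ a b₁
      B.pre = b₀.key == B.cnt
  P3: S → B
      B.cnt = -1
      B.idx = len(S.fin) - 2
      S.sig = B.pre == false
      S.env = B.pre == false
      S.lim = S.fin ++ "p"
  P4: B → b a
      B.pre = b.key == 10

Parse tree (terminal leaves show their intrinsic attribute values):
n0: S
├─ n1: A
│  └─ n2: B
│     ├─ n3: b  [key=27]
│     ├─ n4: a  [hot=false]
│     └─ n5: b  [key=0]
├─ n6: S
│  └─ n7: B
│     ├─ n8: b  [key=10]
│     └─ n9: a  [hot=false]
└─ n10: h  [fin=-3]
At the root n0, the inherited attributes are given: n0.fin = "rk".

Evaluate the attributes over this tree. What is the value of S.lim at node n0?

"y"

1. n0.fin = "rk"  [given at root]
2. n1.key = 30  [len(S₀.fin) + 28]
3. n2.cnt = 16  [A.key - 14]
4. n2.idx = 25  [A.key - 5]
5. n3.key = 27  [terminal]
6. n4.hot = false  [terminal]
7. n5.key = 0  [terminal]
8. n2.pre = false  [b₀.key == B.cnt]
9. n1.acc = false  [A.key > 30]
10. n6.fin = "rkm"  [S₀.fin ++ "m"]
11. n7.cnt = -1  [-1]
12. n7.idx = 1  [len(S.fin) - 2]
13. n8.key = 10  [terminal]
14. n9.hot = false  [terminal]
15. n7.pre = true  [b.key == 10]
16. n6.sig = false  [B.pre == false]
17. n6.env = false  [B.pre == false]
18. n6.lim = "rkmp"  [S.fin ++ "p"]
19. n10.fin = -3  [terminal]
20. n0.sig = false  [false]
21. n0.env = true  [S₁.sig == false]
22. n0.lim = "y"  [if S₁.sig then S₀.fin else "y"]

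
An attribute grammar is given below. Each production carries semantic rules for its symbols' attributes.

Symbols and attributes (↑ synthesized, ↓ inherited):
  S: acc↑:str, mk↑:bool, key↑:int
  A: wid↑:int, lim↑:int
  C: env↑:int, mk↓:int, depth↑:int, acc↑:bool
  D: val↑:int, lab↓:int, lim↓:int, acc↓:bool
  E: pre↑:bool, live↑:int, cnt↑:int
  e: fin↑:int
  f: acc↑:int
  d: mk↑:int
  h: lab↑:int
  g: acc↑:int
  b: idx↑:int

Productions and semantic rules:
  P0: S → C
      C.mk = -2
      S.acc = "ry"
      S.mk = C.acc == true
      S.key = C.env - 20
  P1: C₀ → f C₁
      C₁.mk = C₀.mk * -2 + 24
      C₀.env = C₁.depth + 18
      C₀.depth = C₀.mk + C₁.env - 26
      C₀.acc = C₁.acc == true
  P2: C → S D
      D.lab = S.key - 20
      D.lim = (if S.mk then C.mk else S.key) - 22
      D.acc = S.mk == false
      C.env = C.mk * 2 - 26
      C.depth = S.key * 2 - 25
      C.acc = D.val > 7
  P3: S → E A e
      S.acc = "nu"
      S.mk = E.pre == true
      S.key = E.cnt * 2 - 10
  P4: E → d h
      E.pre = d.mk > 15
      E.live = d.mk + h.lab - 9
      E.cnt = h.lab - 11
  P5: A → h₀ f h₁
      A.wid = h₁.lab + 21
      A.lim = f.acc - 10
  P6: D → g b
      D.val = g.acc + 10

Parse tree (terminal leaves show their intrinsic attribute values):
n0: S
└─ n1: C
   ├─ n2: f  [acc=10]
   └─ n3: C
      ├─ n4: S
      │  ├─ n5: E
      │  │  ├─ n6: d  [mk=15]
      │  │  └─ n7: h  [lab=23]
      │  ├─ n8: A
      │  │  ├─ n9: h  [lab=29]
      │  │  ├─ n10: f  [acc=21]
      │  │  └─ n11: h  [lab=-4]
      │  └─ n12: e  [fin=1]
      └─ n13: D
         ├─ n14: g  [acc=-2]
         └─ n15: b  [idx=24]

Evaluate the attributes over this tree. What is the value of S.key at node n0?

1

1. n1.mk = -2  [-2]
2. n2.acc = 10  [terminal]
3. n3.mk = 28  [C₀.mk * -2 + 24]
4. n6.mk = 15  [terminal]
5. n7.lab = 23  [terminal]
6. n5.pre = false  [d.mk > 15]
7. n5.live = 29  [d.mk + h.lab - 9]
8. n5.cnt = 12  [h.lab - 11]
9. n9.lab = 29  [terminal]
10. n10.acc = 21  [terminal]
11. n11.lab = -4  [terminal]
12. n8.wid = 17  [h₁.lab + 21]
13. n8.lim = 11  [f.acc - 10]
14. n12.fin = 1  [terminal]
15. n4.acc = "nu"  ["nu"]
16. n4.mk = false  [E.pre == true]
17. n4.key = 14  [E.cnt * 2 - 10]
18. n13.lab = -6  [S.key - 20]
19. n13.lim = -8  [(if S.mk then C.mk else S.key) - 22]
20. n13.acc = true  [S.mk == false]
21. n14.acc = -2  [terminal]
22. n15.idx = 24  [terminal]
23. n13.val = 8  [g.acc + 10]
24. n3.env = 30  [C.mk * 2 - 26]
25. n3.depth = 3  [S.key * 2 - 25]
26. n3.acc = true  [D.val > 7]
27. n1.env = 21  [C₁.depth + 18]
28. n1.depth = 2  [C₀.mk + C₁.env - 26]
29. n1.acc = true  [C₁.acc == true]
30. n0.acc = "ry"  ["ry"]
31. n0.mk = true  [C.acc == true]
32. n0.key = 1  [C.env - 20]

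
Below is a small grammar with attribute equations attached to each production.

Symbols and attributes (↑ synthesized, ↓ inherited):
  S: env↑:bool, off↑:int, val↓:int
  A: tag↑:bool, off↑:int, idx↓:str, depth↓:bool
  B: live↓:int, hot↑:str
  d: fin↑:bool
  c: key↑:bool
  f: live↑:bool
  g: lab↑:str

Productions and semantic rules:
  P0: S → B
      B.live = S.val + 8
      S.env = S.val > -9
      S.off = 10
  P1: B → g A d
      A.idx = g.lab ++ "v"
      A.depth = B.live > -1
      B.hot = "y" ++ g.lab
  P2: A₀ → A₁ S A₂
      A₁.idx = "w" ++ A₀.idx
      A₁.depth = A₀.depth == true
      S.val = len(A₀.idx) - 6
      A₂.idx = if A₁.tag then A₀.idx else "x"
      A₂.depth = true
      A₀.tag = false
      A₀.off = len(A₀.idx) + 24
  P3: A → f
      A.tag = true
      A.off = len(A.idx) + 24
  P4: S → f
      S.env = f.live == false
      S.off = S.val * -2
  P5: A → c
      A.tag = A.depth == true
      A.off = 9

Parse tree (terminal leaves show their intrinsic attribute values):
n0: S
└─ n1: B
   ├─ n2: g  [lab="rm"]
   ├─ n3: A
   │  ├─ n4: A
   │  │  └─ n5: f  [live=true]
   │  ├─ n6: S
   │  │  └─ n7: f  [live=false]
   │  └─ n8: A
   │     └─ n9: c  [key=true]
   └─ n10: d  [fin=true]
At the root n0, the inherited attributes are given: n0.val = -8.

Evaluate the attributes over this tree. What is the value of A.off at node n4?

28

1. n0.val = -8  [given at root]
2. n1.live = 0  [S.val + 8]
3. n2.lab = "rm"  [terminal]
4. n3.idx = "rmv"  [g.lab ++ "v"]
5. n3.depth = true  [B.live > -1]
6. n4.idx = "wrmv"  ["w" ++ A₀.idx]
7. n4.depth = true  [A₀.depth == true]
8. n5.live = true  [terminal]
9. n4.tag = true  [true]
10. n4.off = 28  [len(A.idx) + 24]
11. n6.val = -3  [len(A₀.idx) - 6]
12. n7.live = false  [terminal]
13. n6.env = true  [f.live == false]
14. n6.off = 6  [S.val * -2]
15. n8.idx = "rmv"  [if A₁.tag then A₀.idx else "x"]
16. n8.depth = true  [true]
17. n9.key = true  [terminal]
18. n8.tag = true  [A.depth == true]
19. n8.off = 9  [9]
20. n3.tag = false  [false]
21. n3.off = 27  [len(A₀.idx) + 24]
22. n10.fin = true  [terminal]
23. n1.hot = "yrm"  ["y" ++ g.lab]
24. n0.env = true  [S.val > -9]
25. n0.off = 10  [10]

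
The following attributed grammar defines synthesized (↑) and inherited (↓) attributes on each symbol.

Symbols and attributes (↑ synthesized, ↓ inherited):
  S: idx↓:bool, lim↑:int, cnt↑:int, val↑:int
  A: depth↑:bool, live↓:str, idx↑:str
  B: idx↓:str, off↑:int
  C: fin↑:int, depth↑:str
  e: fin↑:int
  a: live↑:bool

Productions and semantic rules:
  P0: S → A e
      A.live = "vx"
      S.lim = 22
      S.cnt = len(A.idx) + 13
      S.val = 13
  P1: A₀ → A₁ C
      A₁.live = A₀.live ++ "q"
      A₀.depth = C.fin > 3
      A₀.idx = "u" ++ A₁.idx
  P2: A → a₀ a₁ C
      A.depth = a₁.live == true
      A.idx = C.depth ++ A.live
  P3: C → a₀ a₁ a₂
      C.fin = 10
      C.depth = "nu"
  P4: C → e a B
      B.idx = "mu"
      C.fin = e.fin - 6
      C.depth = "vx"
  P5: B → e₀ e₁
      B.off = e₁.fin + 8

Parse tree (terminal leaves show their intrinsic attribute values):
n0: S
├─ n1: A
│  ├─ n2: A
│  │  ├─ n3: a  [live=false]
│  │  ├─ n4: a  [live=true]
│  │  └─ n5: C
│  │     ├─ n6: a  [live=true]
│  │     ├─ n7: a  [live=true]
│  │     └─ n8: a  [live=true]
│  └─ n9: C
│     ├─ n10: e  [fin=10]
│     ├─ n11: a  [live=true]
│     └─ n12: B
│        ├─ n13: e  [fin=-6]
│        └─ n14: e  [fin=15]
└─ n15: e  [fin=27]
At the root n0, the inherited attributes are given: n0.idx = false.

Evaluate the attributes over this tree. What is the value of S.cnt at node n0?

1. n0.idx = false  [given at root]
2. n1.live = "vx"  ["vx"]
3. n2.live = "vxq"  [A₀.live ++ "q"]
4. n3.live = false  [terminal]
5. n4.live = true  [terminal]
6. n6.live = true  [terminal]
7. n7.live = true  [terminal]
8. n8.live = true  [terminal]
9. n5.fin = 10  [10]
10. n5.depth = "nu"  ["nu"]
11. n2.depth = true  [a₁.live == true]
12. n2.idx = "nuvxq"  [C.depth ++ A.live]
13. n10.fin = 10  [terminal]
14. n11.live = true  [terminal]
15. n12.idx = "mu"  ["mu"]
16. n13.fin = -6  [terminal]
17. n14.fin = 15  [terminal]
18. n12.off = 23  [e₁.fin + 8]
19. n9.fin = 4  [e.fin - 6]
20. n9.depth = "vx"  ["vx"]
21. n1.depth = true  [C.fin > 3]
22. n1.idx = "unuvxq"  ["u" ++ A₁.idx]
23. n15.fin = 27  [terminal]
24. n0.lim = 22  [22]
25. n0.cnt = 19  [len(A.idx) + 13]
26. n0.val = 13  [13]

19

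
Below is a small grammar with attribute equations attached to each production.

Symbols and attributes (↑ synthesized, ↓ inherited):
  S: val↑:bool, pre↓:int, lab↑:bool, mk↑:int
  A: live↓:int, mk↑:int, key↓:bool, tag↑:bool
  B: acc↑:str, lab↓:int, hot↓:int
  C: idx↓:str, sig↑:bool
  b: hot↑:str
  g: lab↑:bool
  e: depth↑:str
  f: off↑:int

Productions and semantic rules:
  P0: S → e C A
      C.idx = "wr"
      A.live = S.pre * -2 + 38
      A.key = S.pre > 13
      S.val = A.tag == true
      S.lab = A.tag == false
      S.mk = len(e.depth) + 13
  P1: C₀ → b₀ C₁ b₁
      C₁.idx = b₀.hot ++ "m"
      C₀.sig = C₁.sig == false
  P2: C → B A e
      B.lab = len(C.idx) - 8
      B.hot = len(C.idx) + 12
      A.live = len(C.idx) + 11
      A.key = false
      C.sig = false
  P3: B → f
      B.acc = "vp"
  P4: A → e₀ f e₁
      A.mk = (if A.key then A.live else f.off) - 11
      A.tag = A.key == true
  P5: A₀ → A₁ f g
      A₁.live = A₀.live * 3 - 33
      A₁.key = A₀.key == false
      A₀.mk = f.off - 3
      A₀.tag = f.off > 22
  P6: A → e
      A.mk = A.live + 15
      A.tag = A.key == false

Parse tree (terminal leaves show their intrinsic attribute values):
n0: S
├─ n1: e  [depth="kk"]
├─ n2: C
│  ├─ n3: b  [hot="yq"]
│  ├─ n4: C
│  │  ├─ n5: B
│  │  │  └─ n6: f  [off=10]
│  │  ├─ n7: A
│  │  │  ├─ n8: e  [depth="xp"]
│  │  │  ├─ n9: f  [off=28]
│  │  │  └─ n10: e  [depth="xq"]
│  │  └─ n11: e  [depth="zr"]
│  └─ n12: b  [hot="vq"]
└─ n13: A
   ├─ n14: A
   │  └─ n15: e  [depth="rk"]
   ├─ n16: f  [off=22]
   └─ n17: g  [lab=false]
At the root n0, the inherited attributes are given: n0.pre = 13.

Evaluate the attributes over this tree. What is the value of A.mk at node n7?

17

1. n0.pre = 13  [given at root]
2. n1.depth = "kk"  [terminal]
3. n2.idx = "wr"  ["wr"]
4. n3.hot = "yq"  [terminal]
5. n4.idx = "yqm"  [b₀.hot ++ "m"]
6. n5.lab = -5  [len(C.idx) - 8]
7. n5.hot = 15  [len(C.idx) + 12]
8. n6.off = 10  [terminal]
9. n5.acc = "vp"  ["vp"]
10. n7.live = 14  [len(C.idx) + 11]
11. n7.key = false  [false]
12. n8.depth = "xp"  [terminal]
13. n9.off = 28  [terminal]
14. n10.depth = "xq"  [terminal]
15. n7.mk = 17  [(if A.key then A.live else f.off) - 11]
16. n7.tag = false  [A.key == true]
17. n11.depth = "zr"  [terminal]
18. n4.sig = false  [false]
19. n12.hot = "vq"  [terminal]
20. n2.sig = true  [C₁.sig == false]
21. n13.live = 12  [S.pre * -2 + 38]
22. n13.key = false  [S.pre > 13]
23. n14.live = 3  [A₀.live * 3 - 33]
24. n14.key = true  [A₀.key == false]
25. n15.depth = "rk"  [terminal]
26. n14.mk = 18  [A.live + 15]
27. n14.tag = false  [A.key == false]
28. n16.off = 22  [terminal]
29. n17.lab = false  [terminal]
30. n13.mk = 19  [f.off - 3]
31. n13.tag = false  [f.off > 22]
32. n0.val = false  [A.tag == true]
33. n0.lab = true  [A.tag == false]
34. n0.mk = 15  [len(e.depth) + 13]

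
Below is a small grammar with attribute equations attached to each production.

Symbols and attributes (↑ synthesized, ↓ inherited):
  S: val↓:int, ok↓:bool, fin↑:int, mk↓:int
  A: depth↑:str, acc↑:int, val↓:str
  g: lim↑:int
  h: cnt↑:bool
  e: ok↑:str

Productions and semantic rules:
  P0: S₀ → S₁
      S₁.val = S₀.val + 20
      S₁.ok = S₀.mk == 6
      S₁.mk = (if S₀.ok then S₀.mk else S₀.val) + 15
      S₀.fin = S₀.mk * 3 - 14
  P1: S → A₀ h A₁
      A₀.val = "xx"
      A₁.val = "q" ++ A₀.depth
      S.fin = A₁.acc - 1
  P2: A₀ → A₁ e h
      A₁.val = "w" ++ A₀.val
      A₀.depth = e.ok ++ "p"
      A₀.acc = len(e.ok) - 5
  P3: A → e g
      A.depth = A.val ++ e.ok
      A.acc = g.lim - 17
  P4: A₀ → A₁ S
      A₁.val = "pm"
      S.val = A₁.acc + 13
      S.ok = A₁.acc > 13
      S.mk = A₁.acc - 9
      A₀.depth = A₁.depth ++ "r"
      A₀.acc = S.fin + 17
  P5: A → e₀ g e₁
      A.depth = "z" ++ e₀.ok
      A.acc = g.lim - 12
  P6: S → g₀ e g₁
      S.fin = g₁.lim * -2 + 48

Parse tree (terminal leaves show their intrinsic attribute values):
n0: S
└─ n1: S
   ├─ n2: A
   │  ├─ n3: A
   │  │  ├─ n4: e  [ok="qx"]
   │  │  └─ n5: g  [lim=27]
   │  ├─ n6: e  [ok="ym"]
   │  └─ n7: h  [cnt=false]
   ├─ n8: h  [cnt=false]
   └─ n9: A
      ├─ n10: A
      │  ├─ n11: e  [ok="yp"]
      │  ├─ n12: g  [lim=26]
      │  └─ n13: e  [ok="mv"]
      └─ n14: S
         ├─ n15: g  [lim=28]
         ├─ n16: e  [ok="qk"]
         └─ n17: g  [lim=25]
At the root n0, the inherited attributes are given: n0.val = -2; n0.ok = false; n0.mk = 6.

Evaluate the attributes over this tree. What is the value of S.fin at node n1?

14

1. n0.val = -2  [given at root]
2. n0.ok = false  [given at root]
3. n0.mk = 6  [given at root]
4. n1.val = 18  [S₀.val + 20]
5. n1.ok = true  [S₀.mk == 6]
6. n1.mk = 13  [(if S₀.ok then S₀.mk else S₀.val) + 15]
7. n2.val = "xx"  ["xx"]
8. n3.val = "wxx"  ["w" ++ A₀.val]
9. n4.ok = "qx"  [terminal]
10. n5.lim = 27  [terminal]
11. n3.depth = "wxxqx"  [A.val ++ e.ok]
12. n3.acc = 10  [g.lim - 17]
13. n6.ok = "ym"  [terminal]
14. n7.cnt = false  [terminal]
15. n2.depth = "ymp"  [e.ok ++ "p"]
16. n2.acc = -3  [len(e.ok) - 5]
17. n8.cnt = false  [terminal]
18. n9.val = "qymp"  ["q" ++ A₀.depth]
19. n10.val = "pm"  ["pm"]
20. n11.ok = "yp"  [terminal]
21. n12.lim = 26  [terminal]
22. n13.ok = "mv"  [terminal]
23. n10.depth = "zyp"  ["z" ++ e₀.ok]
24. n10.acc = 14  [g.lim - 12]
25. n14.val = 27  [A₁.acc + 13]
26. n14.ok = true  [A₁.acc > 13]
27. n14.mk = 5  [A₁.acc - 9]
28. n15.lim = 28  [terminal]
29. n16.ok = "qk"  [terminal]
30. n17.lim = 25  [terminal]
31. n14.fin = -2  [g₁.lim * -2 + 48]
32. n9.depth = "zypr"  [A₁.depth ++ "r"]
33. n9.acc = 15  [S.fin + 17]
34. n1.fin = 14  [A₁.acc - 1]
35. n0.fin = 4  [S₀.mk * 3 - 14]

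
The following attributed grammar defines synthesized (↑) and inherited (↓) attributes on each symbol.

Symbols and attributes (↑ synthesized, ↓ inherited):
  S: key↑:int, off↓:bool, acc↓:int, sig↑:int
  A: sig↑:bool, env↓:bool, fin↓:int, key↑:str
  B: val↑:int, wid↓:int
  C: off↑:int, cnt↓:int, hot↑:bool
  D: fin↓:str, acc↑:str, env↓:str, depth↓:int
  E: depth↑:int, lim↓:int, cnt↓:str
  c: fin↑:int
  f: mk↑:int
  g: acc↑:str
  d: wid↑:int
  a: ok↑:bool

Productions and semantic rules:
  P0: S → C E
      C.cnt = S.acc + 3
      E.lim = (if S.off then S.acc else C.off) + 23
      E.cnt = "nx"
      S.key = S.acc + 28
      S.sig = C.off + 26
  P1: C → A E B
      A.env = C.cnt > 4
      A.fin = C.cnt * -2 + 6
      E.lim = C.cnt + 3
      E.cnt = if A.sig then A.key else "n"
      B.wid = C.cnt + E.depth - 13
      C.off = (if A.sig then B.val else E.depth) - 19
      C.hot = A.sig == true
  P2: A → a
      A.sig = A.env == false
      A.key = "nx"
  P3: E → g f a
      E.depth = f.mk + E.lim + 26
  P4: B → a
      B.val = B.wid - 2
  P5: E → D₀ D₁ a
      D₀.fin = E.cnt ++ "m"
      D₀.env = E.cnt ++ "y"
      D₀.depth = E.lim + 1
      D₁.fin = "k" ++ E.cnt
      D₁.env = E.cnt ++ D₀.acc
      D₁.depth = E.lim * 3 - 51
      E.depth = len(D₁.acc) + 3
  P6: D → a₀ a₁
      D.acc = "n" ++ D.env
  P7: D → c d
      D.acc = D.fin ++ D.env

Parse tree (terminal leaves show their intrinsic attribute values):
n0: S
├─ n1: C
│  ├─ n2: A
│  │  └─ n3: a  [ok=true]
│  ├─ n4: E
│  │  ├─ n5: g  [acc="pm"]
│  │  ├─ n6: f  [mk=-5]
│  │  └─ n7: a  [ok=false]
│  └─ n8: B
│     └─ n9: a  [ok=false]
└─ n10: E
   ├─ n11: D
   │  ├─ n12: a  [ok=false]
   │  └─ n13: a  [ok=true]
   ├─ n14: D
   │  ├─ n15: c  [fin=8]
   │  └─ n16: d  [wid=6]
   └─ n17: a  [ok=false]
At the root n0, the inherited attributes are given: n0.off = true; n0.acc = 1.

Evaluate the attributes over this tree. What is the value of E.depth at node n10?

12

1. n0.off = true  [given at root]
2. n0.acc = 1  [given at root]
3. n1.cnt = 4  [S.acc + 3]
4. n2.env = false  [C.cnt > 4]
5. n2.fin = -2  [C.cnt * -2 + 6]
6. n3.ok = true  [terminal]
7. n2.sig = true  [A.env == false]
8. n2.key = "nx"  ["nx"]
9. n4.lim = 7  [C.cnt + 3]
10. n4.cnt = "nx"  [if A.sig then A.key else "n"]
11. n5.acc = "pm"  [terminal]
12. n6.mk = -5  [terminal]
13. n7.ok = false  [terminal]
14. n4.depth = 28  [f.mk + E.lim + 26]
15. n8.wid = 19  [C.cnt + E.depth - 13]
16. n9.ok = false  [terminal]
17. n8.val = 17  [B.wid - 2]
18. n1.off = -2  [(if A.sig then B.val else E.depth) - 19]
19. n1.hot = true  [A.sig == true]
20. n10.lim = 24  [(if S.off then S.acc else C.off) + 23]
21. n10.cnt = "nx"  ["nx"]
22. n11.fin = "nxm"  [E.cnt ++ "m"]
23. n11.env = "nxy"  [E.cnt ++ "y"]
24. n11.depth = 25  [E.lim + 1]
25. n12.ok = false  [terminal]
26. n13.ok = true  [terminal]
27. n11.acc = "nnxy"  ["n" ++ D.env]
28. n14.fin = "knx"  ["k" ++ E.cnt]
29. n14.env = "nxnnxy"  [E.cnt ++ D₀.acc]
30. n14.depth = 21  [E.lim * 3 - 51]
31. n15.fin = 8  [terminal]
32. n16.wid = 6  [terminal]
33. n14.acc = "knxnxnnxy"  [D.fin ++ D.env]
34. n17.ok = false  [terminal]
35. n10.depth = 12  [len(D₁.acc) + 3]
36. n0.key = 29  [S.acc + 28]
37. n0.sig = 24  [C.off + 26]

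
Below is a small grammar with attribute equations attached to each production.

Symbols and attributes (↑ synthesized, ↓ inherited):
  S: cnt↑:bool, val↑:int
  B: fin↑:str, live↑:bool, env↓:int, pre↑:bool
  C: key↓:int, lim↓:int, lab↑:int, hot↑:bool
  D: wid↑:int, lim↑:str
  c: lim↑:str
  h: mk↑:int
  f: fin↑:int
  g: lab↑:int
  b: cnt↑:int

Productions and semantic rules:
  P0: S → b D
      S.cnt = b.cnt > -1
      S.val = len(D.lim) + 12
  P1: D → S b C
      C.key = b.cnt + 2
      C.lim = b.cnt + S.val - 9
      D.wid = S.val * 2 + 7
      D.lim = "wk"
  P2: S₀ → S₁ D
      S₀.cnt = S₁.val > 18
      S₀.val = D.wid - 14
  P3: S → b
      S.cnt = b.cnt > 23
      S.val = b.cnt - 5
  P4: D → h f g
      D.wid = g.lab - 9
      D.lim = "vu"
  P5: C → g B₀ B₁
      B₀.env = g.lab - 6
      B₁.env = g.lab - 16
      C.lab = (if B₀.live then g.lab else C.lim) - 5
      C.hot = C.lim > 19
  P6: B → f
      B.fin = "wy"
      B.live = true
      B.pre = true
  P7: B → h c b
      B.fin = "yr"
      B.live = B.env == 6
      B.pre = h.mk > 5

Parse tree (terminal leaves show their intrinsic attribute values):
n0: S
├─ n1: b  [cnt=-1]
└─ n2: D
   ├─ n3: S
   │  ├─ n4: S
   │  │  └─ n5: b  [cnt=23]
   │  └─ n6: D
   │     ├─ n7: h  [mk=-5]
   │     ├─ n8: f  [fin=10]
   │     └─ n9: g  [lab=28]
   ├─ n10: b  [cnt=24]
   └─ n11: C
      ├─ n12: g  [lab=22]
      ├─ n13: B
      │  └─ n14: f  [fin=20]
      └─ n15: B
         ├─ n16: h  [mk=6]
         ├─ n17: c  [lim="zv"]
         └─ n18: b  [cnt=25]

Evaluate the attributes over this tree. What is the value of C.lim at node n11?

1. n1.cnt = -1  [terminal]
2. n5.cnt = 23  [terminal]
3. n4.cnt = false  [b.cnt > 23]
4. n4.val = 18  [b.cnt - 5]
5. n7.mk = -5  [terminal]
6. n8.fin = 10  [terminal]
7. n9.lab = 28  [terminal]
8. n6.wid = 19  [g.lab - 9]
9. n6.lim = "vu"  ["vu"]
10. n3.cnt = false  [S₁.val > 18]
11. n3.val = 5  [D.wid - 14]
12. n10.cnt = 24  [terminal]
13. n11.key = 26  [b.cnt + 2]
14. n11.lim = 20  [b.cnt + S.val - 9]
15. n12.lab = 22  [terminal]
16. n13.env = 16  [g.lab - 6]
17. n14.fin = 20  [terminal]
18. n13.fin = "wy"  ["wy"]
19. n13.live = true  [true]
20. n13.pre = true  [true]
21. n15.env = 6  [g.lab - 16]
22. n16.mk = 6  [terminal]
23. n17.lim = "zv"  [terminal]
24. n18.cnt = 25  [terminal]
25. n15.fin = "yr"  ["yr"]
26. n15.live = true  [B.env == 6]
27. n15.pre = true  [h.mk > 5]
28. n11.lab = 17  [(if B₀.live then g.lab else C.lim) - 5]
29. n11.hot = true  [C.lim > 19]
30. n2.wid = 17  [S.val * 2 + 7]
31. n2.lim = "wk"  ["wk"]
32. n0.cnt = false  [b.cnt > -1]
33. n0.val = 14  [len(D.lim) + 12]

20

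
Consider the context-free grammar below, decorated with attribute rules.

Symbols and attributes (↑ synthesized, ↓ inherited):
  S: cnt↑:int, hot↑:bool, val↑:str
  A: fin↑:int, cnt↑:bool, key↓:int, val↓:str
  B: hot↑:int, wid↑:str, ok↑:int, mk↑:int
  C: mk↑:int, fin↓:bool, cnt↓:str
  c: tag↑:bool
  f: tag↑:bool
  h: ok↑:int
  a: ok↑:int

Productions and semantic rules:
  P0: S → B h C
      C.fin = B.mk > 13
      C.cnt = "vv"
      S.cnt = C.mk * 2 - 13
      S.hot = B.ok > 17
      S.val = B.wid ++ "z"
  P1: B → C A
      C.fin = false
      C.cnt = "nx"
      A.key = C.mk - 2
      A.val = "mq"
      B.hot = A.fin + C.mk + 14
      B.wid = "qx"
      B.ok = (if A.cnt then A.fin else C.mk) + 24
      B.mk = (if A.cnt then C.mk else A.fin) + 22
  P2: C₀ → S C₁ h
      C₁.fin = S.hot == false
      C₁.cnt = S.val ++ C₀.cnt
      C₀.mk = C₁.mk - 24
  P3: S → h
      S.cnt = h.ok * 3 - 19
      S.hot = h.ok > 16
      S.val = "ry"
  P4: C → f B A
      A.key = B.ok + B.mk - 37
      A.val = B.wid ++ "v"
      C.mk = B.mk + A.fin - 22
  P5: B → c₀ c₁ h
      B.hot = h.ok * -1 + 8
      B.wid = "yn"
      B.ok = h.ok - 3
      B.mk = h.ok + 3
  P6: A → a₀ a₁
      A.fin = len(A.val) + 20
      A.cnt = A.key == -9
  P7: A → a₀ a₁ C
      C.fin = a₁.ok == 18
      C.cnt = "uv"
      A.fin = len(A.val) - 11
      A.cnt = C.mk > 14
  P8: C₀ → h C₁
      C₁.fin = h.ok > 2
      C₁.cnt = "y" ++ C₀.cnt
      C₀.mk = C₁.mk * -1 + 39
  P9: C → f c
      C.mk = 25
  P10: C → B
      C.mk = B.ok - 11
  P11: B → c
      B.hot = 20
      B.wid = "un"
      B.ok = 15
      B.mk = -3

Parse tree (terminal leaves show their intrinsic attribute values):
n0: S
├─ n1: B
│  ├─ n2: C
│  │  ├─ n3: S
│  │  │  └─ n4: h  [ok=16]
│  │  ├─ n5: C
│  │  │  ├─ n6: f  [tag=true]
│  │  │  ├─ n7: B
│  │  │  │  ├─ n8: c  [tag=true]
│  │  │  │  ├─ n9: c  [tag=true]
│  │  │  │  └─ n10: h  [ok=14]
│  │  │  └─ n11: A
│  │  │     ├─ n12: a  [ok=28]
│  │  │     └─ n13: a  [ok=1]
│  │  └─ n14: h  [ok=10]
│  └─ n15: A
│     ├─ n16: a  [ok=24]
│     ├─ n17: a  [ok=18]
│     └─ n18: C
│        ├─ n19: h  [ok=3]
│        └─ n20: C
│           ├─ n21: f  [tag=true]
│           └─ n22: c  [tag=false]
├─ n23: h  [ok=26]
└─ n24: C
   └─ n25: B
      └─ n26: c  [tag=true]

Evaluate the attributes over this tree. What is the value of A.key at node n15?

1. n2.fin = false  [false]
2. n2.cnt = "nx"  ["nx"]
3. n4.ok = 16  [terminal]
4. n3.cnt = 29  [h.ok * 3 - 19]
5. n3.hot = false  [h.ok > 16]
6. n3.val = "ry"  ["ry"]
7. n5.fin = true  [S.hot == false]
8. n5.cnt = "rynx"  [S.val ++ C₀.cnt]
9. n6.tag = true  [terminal]
10. n8.tag = true  [terminal]
11. n9.tag = true  [terminal]
12. n10.ok = 14  [terminal]
13. n7.hot = -6  [h.ok * -1 + 8]
14. n7.wid = "yn"  ["yn"]
15. n7.ok = 11  [h.ok - 3]
16. n7.mk = 17  [h.ok + 3]
17. n11.key = -9  [B.ok + B.mk - 37]
18. n11.val = "ynv"  [B.wid ++ "v"]
19. n12.ok = 28  [terminal]
20. n13.ok = 1  [terminal]
21. n11.fin = 23  [len(A.val) + 20]
22. n11.cnt = true  [A.key == -9]
23. n5.mk = 18  [B.mk + A.fin - 22]
24. n14.ok = 10  [terminal]
25. n2.mk = -6  [C₁.mk - 24]
26. n15.key = -8  [C.mk - 2]
27. n15.val = "mq"  ["mq"]
28. n16.ok = 24  [terminal]
29. n17.ok = 18  [terminal]
30. n18.fin = true  [a₁.ok == 18]
31. n18.cnt = "uv"  ["uv"]
32. n19.ok = 3  [terminal]
33. n20.fin = true  [h.ok > 2]
34. n20.cnt = "yuv"  ["y" ++ C₀.cnt]
35. n21.tag = true  [terminal]
36. n22.tag = false  [terminal]
37. n20.mk = 25  [25]
38. n18.mk = 14  [C₁.mk * -1 + 39]
39. n15.fin = -9  [len(A.val) - 11]
40. n15.cnt = false  [C.mk > 14]
41. n1.hot = -1  [A.fin + C.mk + 14]
42. n1.wid = "qx"  ["qx"]
43. n1.ok = 18  [(if A.cnt then A.fin else C.mk) + 24]
44. n1.mk = 13  [(if A.cnt then C.mk else A.fin) + 22]
45. n23.ok = 26  [terminal]
46. n24.fin = false  [B.mk > 13]
47. n24.cnt = "vv"  ["vv"]
48. n26.tag = true  [terminal]
49. n25.hot = 20  [20]
50. n25.wid = "un"  ["un"]
51. n25.ok = 15  [15]
52. n25.mk = -3  [-3]
53. n24.mk = 4  [B.ok - 11]
54. n0.cnt = -5  [C.mk * 2 - 13]
55. n0.hot = true  [B.ok > 17]
56. n0.val = "qxz"  [B.wid ++ "z"]

-8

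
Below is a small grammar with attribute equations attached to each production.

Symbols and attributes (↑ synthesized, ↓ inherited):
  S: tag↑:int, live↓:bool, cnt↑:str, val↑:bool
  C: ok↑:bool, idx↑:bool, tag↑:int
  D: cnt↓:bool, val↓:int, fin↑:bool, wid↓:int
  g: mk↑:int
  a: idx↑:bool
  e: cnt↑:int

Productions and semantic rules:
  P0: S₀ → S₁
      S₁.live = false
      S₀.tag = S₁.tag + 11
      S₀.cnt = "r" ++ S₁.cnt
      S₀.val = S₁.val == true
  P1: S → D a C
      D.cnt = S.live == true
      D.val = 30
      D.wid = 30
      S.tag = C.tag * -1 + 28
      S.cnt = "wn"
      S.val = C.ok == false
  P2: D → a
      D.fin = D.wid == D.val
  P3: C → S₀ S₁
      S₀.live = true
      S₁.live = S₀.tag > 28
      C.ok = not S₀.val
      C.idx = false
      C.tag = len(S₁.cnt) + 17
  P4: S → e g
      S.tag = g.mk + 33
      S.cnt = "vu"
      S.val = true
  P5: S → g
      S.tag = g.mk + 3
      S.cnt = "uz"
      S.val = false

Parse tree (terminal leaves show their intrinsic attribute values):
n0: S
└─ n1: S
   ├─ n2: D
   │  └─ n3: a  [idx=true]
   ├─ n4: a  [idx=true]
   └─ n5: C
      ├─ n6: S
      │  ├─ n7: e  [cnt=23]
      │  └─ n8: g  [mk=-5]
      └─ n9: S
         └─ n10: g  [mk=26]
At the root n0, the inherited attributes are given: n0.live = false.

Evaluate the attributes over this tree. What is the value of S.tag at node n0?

1. n0.live = false  [given at root]
2. n1.live = false  [false]
3. n2.cnt = false  [S.live == true]
4. n2.val = 30  [30]
5. n2.wid = 30  [30]
6. n3.idx = true  [terminal]
7. n2.fin = true  [D.wid == D.val]
8. n4.idx = true  [terminal]
9. n6.live = true  [true]
10. n7.cnt = 23  [terminal]
11. n8.mk = -5  [terminal]
12. n6.tag = 28  [g.mk + 33]
13. n6.cnt = "vu"  ["vu"]
14. n6.val = true  [true]
15. n9.live = false  [S₀.tag > 28]
16. n10.mk = 26  [terminal]
17. n9.tag = 29  [g.mk + 3]
18. n9.cnt = "uz"  ["uz"]
19. n9.val = false  [false]
20. n5.ok = false  [not S₀.val]
21. n5.idx = false  [false]
22. n5.tag = 19  [len(S₁.cnt) + 17]
23. n1.tag = 9  [C.tag * -1 + 28]
24. n1.cnt = "wn"  ["wn"]
25. n1.val = true  [C.ok == false]
26. n0.tag = 20  [S₁.tag + 11]
27. n0.cnt = "rwn"  ["r" ++ S₁.cnt]
28. n0.val = true  [S₁.val == true]

20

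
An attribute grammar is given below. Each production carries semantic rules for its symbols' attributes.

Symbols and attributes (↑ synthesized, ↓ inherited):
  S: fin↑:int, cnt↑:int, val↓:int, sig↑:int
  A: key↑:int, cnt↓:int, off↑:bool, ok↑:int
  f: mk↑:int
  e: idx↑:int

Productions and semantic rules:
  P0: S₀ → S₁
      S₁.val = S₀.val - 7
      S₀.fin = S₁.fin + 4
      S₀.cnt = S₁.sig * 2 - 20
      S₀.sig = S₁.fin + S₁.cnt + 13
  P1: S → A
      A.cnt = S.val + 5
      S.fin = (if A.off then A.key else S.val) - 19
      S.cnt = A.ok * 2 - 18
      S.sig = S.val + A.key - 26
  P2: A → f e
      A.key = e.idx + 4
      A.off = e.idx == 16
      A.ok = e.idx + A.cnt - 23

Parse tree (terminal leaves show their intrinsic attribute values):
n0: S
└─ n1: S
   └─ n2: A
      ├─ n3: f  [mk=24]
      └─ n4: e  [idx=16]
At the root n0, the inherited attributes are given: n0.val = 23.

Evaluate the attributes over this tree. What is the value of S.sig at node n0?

1. n0.val = 23  [given at root]
2. n1.val = 16  [S₀.val - 7]
3. n2.cnt = 21  [S.val + 5]
4. n3.mk = 24  [terminal]
5. n4.idx = 16  [terminal]
6. n2.key = 20  [e.idx + 4]
7. n2.off = true  [e.idx == 16]
8. n2.ok = 14  [e.idx + A.cnt - 23]
9. n1.fin = 1  [(if A.off then A.key else S.val) - 19]
10. n1.cnt = 10  [A.ok * 2 - 18]
11. n1.sig = 10  [S.val + A.key - 26]
12. n0.fin = 5  [S₁.fin + 4]
13. n0.cnt = 0  [S₁.sig * 2 - 20]
14. n0.sig = 24  [S₁.fin + S₁.cnt + 13]

24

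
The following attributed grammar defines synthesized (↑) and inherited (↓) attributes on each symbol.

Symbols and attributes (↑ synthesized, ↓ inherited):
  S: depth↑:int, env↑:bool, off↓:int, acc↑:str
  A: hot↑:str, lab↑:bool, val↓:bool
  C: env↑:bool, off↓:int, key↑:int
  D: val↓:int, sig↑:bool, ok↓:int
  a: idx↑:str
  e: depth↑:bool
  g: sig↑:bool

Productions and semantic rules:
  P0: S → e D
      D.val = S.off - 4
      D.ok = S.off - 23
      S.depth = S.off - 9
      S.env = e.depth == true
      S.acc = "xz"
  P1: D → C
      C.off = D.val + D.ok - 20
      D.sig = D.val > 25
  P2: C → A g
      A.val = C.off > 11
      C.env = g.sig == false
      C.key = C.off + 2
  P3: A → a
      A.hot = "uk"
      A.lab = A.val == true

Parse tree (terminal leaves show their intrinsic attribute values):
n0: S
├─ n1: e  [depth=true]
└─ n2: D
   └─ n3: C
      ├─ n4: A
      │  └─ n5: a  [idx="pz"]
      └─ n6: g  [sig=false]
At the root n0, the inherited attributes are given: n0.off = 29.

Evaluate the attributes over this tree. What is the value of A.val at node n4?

1. n0.off = 29  [given at root]
2. n1.depth = true  [terminal]
3. n2.val = 25  [S.off - 4]
4. n2.ok = 6  [S.off - 23]
5. n3.off = 11  [D.val + D.ok - 20]
6. n4.val = false  [C.off > 11]
7. n5.idx = "pz"  [terminal]
8. n4.hot = "uk"  ["uk"]
9. n4.lab = false  [A.val == true]
10. n6.sig = false  [terminal]
11. n3.env = true  [g.sig == false]
12. n3.key = 13  [C.off + 2]
13. n2.sig = false  [D.val > 25]
14. n0.depth = 20  [S.off - 9]
15. n0.env = true  [e.depth == true]
16. n0.acc = "xz"  ["xz"]

false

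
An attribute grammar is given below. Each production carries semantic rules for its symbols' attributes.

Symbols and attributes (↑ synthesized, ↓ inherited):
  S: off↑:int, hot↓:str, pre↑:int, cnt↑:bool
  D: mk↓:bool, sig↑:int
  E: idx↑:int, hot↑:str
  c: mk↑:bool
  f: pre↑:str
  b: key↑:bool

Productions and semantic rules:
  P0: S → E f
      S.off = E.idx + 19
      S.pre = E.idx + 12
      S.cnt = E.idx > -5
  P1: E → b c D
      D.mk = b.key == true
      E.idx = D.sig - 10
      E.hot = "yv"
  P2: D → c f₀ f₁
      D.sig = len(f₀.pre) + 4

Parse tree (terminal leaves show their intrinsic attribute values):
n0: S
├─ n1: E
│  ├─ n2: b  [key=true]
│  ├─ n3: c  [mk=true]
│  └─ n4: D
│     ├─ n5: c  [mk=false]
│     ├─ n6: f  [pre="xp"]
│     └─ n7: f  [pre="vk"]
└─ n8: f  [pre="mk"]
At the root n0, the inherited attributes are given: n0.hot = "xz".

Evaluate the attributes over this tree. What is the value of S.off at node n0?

1. n0.hot = "xz"  [given at root]
2. n2.key = true  [terminal]
3. n3.mk = true  [terminal]
4. n4.mk = true  [b.key == true]
5. n5.mk = false  [terminal]
6. n6.pre = "xp"  [terminal]
7. n7.pre = "vk"  [terminal]
8. n4.sig = 6  [len(f₀.pre) + 4]
9. n1.idx = -4  [D.sig - 10]
10. n1.hot = "yv"  ["yv"]
11. n8.pre = "mk"  [terminal]
12. n0.off = 15  [E.idx + 19]
13. n0.pre = 8  [E.idx + 12]
14. n0.cnt = true  [E.idx > -5]

15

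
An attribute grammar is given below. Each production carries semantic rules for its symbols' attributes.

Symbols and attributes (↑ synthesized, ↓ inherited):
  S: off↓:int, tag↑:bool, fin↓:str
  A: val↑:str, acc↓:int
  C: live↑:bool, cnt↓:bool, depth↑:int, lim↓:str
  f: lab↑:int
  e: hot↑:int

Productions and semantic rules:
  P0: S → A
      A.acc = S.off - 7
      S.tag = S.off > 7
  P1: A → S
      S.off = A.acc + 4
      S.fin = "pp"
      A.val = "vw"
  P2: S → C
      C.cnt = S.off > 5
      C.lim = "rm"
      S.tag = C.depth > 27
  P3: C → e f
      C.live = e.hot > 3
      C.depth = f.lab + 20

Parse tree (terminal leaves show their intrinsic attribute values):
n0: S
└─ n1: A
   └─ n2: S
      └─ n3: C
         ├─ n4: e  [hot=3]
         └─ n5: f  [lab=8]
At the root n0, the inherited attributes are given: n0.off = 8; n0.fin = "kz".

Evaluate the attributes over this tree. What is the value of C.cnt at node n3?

false

1. n0.off = 8  [given at root]
2. n0.fin = "kz"  [given at root]
3. n1.acc = 1  [S.off - 7]
4. n2.off = 5  [A.acc + 4]
5. n2.fin = "pp"  ["pp"]
6. n3.cnt = false  [S.off > 5]
7. n3.lim = "rm"  ["rm"]
8. n4.hot = 3  [terminal]
9. n5.lab = 8  [terminal]
10. n3.live = false  [e.hot > 3]
11. n3.depth = 28  [f.lab + 20]
12. n2.tag = true  [C.depth > 27]
13. n1.val = "vw"  ["vw"]
14. n0.tag = true  [S.off > 7]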